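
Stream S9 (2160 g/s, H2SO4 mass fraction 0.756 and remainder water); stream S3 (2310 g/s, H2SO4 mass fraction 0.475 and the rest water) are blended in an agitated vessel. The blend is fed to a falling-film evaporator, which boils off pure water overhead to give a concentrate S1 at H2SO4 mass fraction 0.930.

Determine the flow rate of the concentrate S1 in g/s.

H2SO4 entering = 2160×0.756 + 2310×0.475 = 2730.2 g/s.
All H2SO4 reports to S1, so S1 = 2730.2/0.930 = 2935.7 g/s.

2936 g/s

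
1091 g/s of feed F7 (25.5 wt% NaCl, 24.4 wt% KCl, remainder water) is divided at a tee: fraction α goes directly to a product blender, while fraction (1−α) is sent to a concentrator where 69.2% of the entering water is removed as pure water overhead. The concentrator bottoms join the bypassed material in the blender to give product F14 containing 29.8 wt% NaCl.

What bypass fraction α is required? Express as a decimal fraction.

0.584

All 1091×0.255 = 278.2 g/s of NaCl reaches F14, so F14 = 278.2/0.298 = 933.57 g/s and vapour = 157.43 g/s.
The evaporator receives (1−α)·1091 of feed at 0.501 water and removes 0.692 of that water:
0.692×0.501×(1−α)×1091 = 157.43
(1−α) = 157.43/378.24 = 0.4162;  α = 0.5838.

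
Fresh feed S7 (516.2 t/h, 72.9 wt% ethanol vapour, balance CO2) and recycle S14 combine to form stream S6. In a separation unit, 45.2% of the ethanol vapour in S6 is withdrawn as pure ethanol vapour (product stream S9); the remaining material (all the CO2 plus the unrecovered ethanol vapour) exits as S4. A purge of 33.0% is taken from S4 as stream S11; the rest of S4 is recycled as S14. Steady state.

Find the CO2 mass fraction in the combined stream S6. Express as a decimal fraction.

0.4162

CO2 enters only via S7 and leaves only via the purge: 516.2×0.271 = 0.330×(CO2 in S4), and the separation unit passes all CO2, so CO2 in S6 = CO2 in S4 = 423.91 t/h.
ethanol vapour in S6: m_A = 516.2×0.729 + (1−0.330)·(1−0.452)·m_A, so m_A = 376.31/0.6328 = 594.64 t/h.
S6 = 594.64 + 423.91 = 1018.5 t/h.
CO2 fraction in S6 = 423.91/1018.5 = 0.4162.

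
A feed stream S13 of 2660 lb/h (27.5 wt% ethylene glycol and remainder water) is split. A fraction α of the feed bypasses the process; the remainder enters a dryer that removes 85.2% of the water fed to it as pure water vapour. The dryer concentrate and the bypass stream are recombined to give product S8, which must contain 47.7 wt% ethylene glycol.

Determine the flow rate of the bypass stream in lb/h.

All 2660×0.275 = 731.5 lb/h of ethylene glycol reaches S8, so S8 = 731.5/0.477 = 1533.5 lb/h and vapour = 1126.5 lb/h.
The evaporator receives (1−α)·2660 of feed at 0.725 water and removes 0.852 of that water:
0.852×0.725×(1−α)×2660 = 1126.5
(1−α) = 1126.5/1643.1 = 0.6856;  α = 0.3144.
Bypass flow = 0.3144×2660 = 836.37 lb/h.

836.4 lb/h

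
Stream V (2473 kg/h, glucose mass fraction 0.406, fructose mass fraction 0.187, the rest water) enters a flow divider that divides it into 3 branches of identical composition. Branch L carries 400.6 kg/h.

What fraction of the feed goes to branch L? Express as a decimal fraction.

0.162

Fraction to L = 400.6/2473 = 0.1620.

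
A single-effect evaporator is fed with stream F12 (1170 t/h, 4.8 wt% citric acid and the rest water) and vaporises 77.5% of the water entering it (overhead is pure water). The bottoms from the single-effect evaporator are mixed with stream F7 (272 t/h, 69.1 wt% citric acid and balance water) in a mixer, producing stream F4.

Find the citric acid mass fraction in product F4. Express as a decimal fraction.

0.422

Vapour removed = 0.775×0.952×1170 = 863.23 t/h; concentrate = 306.77 t/h.
citric acid reaching the mixer = 56.16 (from concentrate) + 272×0.691 = 244.11 t/h.
Product flow = 306.77 + 272 = 578.77 t/h; citric acid fraction = 0.422.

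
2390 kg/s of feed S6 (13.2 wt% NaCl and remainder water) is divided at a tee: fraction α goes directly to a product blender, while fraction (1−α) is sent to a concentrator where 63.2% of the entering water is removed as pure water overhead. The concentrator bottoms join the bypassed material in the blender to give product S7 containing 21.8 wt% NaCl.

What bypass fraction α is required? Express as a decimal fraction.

All 2390×0.132 = 315.48 kg/s of NaCl reaches S7, so S7 = 315.48/0.218 = 1447.2 kg/s and vapour = 942.84 kg/s.
The evaporator receives (1−α)·2390 of feed at 0.868 water and removes 0.632 of that water:
0.632×0.868×(1−α)×2390 = 942.84
(1−α) = 942.84/1311.1 = 0.7191;  α = 0.2809.

0.281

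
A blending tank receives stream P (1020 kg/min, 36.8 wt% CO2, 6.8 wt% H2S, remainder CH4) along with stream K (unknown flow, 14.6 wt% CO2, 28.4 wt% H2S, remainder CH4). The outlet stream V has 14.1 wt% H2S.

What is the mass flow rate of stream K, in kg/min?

Let K be the unknown flow. Total out = 1020 + K.
H2S balance: 69.36 + 0.284·K = 0.141·(1020 + K)
(0.284 − 0.141)·K = 0.141×1020 − 69.36 = 74.46
K = 74.46 / 0.143 = 520.7 kg/min

520.7 kg/min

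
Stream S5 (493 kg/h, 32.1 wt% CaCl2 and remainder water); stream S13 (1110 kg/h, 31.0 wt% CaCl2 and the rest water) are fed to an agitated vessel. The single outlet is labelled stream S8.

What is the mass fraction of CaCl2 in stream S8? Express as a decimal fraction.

Total flow out = 493 + 1110 = 1603 kg/h.
CaCl2 in = 493×0.321 + 1110×0.310 = 502.35 kg/h.
CaCl2 mass fraction in S8 = 502.35/1603 = 0.313.

0.313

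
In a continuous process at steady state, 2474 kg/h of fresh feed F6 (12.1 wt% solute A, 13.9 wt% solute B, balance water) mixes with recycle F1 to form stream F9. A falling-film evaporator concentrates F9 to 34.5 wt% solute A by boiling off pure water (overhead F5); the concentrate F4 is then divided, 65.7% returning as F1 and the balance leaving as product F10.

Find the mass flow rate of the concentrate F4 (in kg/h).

2530 kg/h

Overall solute A balance (none leaves overhead): solute A in fresh feed = solute A in product, i.e. 2474×0.121 = (1−0.657)·F4·0.345.
F4 = 299.35/(0.345×0.343) = 2529.7 kg/h.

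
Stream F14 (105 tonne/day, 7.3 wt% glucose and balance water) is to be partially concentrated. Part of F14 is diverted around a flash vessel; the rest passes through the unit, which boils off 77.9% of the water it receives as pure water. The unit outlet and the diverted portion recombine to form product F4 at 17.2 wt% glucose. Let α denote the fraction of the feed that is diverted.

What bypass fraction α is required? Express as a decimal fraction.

0.203

All 105×0.073 = 7.665 tonne/day of glucose reaches F4, so F4 = 7.665/0.172 = 44.564 tonne/day and vapour = 60.436 tonne/day.
The evaporator receives (1−α)·105 of feed at 0.927 water and removes 0.779 of that water:
0.779×0.927×(1−α)×105 = 60.436
(1−α) = 60.436/75.824 = 0.7971;  α = 0.2029.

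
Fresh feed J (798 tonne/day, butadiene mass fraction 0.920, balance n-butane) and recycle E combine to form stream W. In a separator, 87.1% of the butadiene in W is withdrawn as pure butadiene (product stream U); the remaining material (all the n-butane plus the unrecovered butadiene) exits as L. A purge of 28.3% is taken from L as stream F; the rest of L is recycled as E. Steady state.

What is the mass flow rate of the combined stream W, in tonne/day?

1035 tonne/day

n-butane enters only via J and leaves only via the purge: 798×0.080 = 0.283×(n-butane in L), and the separator passes all n-butane, so n-butane in W = n-butane in L = 225.58 tonne/day.
butadiene in W: m_A = 798×0.920 + (1−0.283)·(1−0.871)·m_A, so m_A = 734.16/0.9075 = 808.99 tonne/day.
W = 808.99 + 225.58 = 1034.6 tonne/day.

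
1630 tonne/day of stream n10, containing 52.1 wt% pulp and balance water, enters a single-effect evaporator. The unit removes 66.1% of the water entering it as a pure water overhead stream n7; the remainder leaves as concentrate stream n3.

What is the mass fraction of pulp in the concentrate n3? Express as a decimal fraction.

pulp is not removed: 1630×0.521 = 849.23 tonne/day of pulp enters n3.
water entering = 1630×0.479 = 780.77 tonne/day; overhead removed = 0.661×780.77 = 516.09 tonne/day.
Concentrate = 1630 − 516.09 = 1113.9 tonne/day.
Mass fraction = 849.23/1113.9 = 0.762.

0.762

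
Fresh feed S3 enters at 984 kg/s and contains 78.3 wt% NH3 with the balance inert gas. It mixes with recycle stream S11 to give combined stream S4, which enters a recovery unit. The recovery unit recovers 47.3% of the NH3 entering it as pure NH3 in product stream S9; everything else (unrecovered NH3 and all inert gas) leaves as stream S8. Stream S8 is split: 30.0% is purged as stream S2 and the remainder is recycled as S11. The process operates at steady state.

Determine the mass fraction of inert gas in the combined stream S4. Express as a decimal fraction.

0.3683

inert gas enters only via S3 and leaves only via the purge: 984×0.217 = 0.300×(inert gas in S8), and the recovery unit passes all inert gas, so inert gas in S4 = inert gas in S8 = 711.76 kg/s.
NH3 in S4: m_A = 984×0.783 + (1−0.300)·(1−0.473)·m_A, so m_A = 770.47/0.6311 = 1220.8 kg/s.
S4 = 1220.8 + 711.76 = 1932.6 kg/s.
inert gas fraction in S4 = 711.76/1932.6 = 0.3683.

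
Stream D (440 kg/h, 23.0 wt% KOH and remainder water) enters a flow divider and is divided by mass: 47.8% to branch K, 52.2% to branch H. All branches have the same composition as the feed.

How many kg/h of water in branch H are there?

176.9 kg/h

Branch H total = 0.522×440 = 229.68 kg/h.
water in H = 0.770×229.68 = 176.85 kg/h.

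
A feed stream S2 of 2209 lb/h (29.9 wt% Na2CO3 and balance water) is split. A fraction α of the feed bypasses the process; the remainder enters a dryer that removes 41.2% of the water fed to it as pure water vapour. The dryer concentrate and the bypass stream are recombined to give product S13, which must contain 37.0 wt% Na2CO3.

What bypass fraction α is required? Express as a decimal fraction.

0.336

All 2209×0.299 = 660.49 lb/h of Na2CO3 reaches S13, so S13 = 660.49/0.370 = 1785.1 lb/h and vapour = 423.89 lb/h.
The evaporator receives (1−α)·2209 of feed at 0.701 water and removes 0.412 of that water:
0.412×0.701×(1−α)×2209 = 423.89
(1−α) = 423.89/637.99 = 0.6644;  α = 0.3356.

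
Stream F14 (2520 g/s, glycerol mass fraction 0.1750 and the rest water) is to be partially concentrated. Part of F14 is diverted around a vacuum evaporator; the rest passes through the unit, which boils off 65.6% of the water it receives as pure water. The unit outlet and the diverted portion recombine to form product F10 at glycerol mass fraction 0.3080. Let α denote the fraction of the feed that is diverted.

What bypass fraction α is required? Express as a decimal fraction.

All 2520×0.175 = 441 g/s of glycerol reaches F10, so F10 = 441/0.308 = 1431.8 g/s and vapour = 1088.2 g/s.
The evaporator receives (1−α)·2520 of feed at 0.825 water and removes 0.656 of that water:
0.656×0.825×(1−α)×2520 = 1088.2
(1−α) = 1088.2/1363.8 = 0.7979;  α = 0.2021.

0.202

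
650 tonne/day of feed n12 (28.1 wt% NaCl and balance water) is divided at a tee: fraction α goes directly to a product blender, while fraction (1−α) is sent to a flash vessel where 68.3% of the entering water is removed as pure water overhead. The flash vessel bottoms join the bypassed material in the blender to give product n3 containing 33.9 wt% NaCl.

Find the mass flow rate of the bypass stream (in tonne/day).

423.5 tonne/day

All 650×0.281 = 182.65 tonne/day of NaCl reaches n3, so n3 = 182.65/0.339 = 538.79 tonne/day and vapour = 111.21 tonne/day.
The evaporator receives (1−α)·650 of feed at 0.719 water and removes 0.683 of that water:
0.683×0.719×(1−α)×650 = 111.21
(1−α) = 111.21/319.2 = 0.3484;  α = 0.6516.
Bypass flow = 0.6516×650 = 423.54 tonne/day.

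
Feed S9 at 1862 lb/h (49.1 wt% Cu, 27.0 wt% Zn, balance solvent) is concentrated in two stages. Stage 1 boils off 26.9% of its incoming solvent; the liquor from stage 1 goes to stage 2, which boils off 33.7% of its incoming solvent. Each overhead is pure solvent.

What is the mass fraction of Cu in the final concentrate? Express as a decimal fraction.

solvent in feed = 1862×0.239 = 445.02 lb/h.
After stage 1: solvent left = (1−0.269)×445.02 = 325.31; stream total = 1742.3 lb/h.
After stage 2: solvent left = (1−0.337)×325.31 = 215.68; final concentrate = 1632.7 lb/h.
Cu fraction = 914.24/1632.7 = 0.560.

0.560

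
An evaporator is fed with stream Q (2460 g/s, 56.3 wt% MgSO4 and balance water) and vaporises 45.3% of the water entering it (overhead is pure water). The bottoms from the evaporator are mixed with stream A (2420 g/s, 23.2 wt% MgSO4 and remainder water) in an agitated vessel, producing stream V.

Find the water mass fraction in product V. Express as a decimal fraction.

Vapour removed = 0.453×0.437×2460 = 486.98 g/s; concentrate = 1973 g/s.
water reaching the mixer = 588.04 (from concentrate) + 2420×0.768 = 2446.6 g/s.
Product flow = 1973 + 2420 = 4393 g/s; water fraction = 0.557.

0.557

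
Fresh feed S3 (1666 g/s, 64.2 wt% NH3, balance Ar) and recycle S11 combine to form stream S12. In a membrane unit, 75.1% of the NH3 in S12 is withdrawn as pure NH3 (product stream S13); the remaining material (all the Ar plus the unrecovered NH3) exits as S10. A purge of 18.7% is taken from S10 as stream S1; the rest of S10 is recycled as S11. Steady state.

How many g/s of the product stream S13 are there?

NH3 in S12: m_A = 1666×0.642 + (1−0.187)·(1−0.751)·m_A, so m_A = 1069.6/0.7976 = 1341.1 g/s.
Product S13 = 0.751×1341.1 = 1007.1 g/s.

1007 g/s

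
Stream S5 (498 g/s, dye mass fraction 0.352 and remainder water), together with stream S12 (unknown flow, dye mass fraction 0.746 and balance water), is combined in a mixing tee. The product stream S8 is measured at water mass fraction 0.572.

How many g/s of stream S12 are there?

119 g/s

Let S12 be the unknown flow. Total out = 498 + S12.
water balance: 322.7 + 0.254·S12 = 0.572·(498 + S12)
(0.254 − 0.572)·S12 = 0.572×498 − 322.7 = -37.848
S12 = -37.848 / -0.318 = 119.02 g/s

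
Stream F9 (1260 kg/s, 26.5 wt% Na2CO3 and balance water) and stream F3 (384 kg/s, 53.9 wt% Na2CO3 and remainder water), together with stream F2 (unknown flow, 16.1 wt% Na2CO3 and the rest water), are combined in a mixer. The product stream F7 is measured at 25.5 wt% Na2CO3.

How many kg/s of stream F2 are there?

Let F2 be the unknown flow. Total out = 1644 + F2.
Na2CO3 balance: 540.88 + 0.161·F2 = 0.255·(1644 + F2)
(0.161 − 0.255)·F2 = 0.255×1644 − 540.88 = -121.66
F2 = -121.66 / -0.094 = 1294.2 kg/s

1294 kg/s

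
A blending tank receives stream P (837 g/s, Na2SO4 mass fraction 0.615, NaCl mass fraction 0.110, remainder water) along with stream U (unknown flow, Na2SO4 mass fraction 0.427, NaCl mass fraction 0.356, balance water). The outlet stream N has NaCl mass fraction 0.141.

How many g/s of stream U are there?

120.7 g/s

Let U be the unknown flow. Total out = 837 + U.
NaCl balance: 92.07 + 0.356·U = 0.141·(837 + U)
(0.356 − 0.141)·U = 0.141×837 − 92.07 = 25.947
U = 25.947 / 0.215 = 120.68 g/s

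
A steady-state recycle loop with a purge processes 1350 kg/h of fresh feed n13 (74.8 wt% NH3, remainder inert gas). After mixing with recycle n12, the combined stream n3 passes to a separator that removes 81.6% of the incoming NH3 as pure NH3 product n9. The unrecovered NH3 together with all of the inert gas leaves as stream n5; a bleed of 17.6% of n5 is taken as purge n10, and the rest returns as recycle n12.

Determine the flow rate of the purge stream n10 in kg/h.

inert gas enters only via n13 and leaves only via the purge: 1350×0.252 = 0.176×(inert gas in n5), and the separator passes all inert gas, so inert gas in n3 = inert gas in n5 = 1933 kg/h.
NH3 in n3: m_A = 1350×0.748 + (1−0.176)·(1−0.816)·m_A, so m_A = 1009.8/0.8484 = 1190.3 kg/h.
n5 = (1−0.816)×1190.3 + 1933 = 2152 kg/h.
Purge n10 = 0.176×2152 = 378.75 kg/h.

378.7 kg/h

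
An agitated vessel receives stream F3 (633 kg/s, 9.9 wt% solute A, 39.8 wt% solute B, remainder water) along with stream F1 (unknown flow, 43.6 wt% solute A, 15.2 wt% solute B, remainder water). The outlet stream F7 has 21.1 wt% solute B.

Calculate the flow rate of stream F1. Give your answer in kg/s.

Let F1 be the unknown flow. Total out = 633 + F1.
solute B balance: 251.93 + 0.152·F1 = 0.211·(633 + F1)
(0.152 − 0.211)·F1 = 0.211×633 − 251.93 = -118.37
F1 = -118.37 / -0.059 = 2006.3 kg/s

2006 kg/s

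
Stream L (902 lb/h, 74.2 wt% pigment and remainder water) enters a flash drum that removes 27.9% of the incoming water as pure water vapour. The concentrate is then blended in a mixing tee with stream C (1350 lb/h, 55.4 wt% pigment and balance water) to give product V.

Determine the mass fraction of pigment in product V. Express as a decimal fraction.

0.648

Vapour removed = 0.279×0.258×902 = 64.928 lb/h; concentrate = 837.07 lb/h.
pigment reaching the mixer = 669.28 (from concentrate) + 1350×0.554 = 1417.2 lb/h.
Product flow = 837.07 + 1350 = 2187.1 lb/h; pigment fraction = 0.648.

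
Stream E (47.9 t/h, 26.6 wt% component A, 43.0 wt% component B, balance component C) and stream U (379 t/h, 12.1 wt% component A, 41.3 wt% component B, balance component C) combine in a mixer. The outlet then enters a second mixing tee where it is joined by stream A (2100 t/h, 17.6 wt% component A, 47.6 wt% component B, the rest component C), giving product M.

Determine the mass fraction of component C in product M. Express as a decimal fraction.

0.365

Overall, product flow = 2526.9 t/h.
component C in = 47.9×0.304 + 379×0.466 + 2100×0.348 = 921.98 t/h.
component C fraction in M = 0.365.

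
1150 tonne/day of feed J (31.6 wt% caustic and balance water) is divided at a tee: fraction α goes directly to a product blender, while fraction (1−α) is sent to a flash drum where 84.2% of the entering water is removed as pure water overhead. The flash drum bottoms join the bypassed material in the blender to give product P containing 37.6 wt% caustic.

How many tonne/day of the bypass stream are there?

All 1150×0.316 = 363.4 tonne/day of caustic reaches P, so P = 363.4/0.376 = 966.49 tonne/day and vapour = 183.51 tonne/day.
The evaporator receives (1−α)·1150 of feed at 0.684 water and removes 0.842 of that water:
0.842×0.684×(1−α)×1150 = 183.51
(1−α) = 183.51/662.32 = 0.2771;  α = 0.7229.
Bypass flow = 0.7229×1150 = 831.37 tonne/day.

831.4 tonne/day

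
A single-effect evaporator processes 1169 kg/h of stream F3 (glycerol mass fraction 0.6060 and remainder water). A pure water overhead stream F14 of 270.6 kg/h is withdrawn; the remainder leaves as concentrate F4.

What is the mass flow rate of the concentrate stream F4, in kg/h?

Concentrate = 1169 − 270.6 = 898.4 kg/h.

898.4 kg/h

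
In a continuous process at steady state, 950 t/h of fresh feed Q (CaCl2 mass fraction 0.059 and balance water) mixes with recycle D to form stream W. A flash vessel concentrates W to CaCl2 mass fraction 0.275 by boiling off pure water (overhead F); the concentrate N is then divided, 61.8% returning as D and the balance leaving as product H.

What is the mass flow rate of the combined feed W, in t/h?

Overall CaCl2 balance (none leaves overhead): CaCl2 in fresh feed = CaCl2 in product, i.e. 950×0.059 = (1−0.618)·N·0.275.
N = 56.05/(0.275×0.382) = 533.56 t/h.
Recycle D = 0.618×533.56 = 329.74 t/h.
Combined feed W = 950 + 329.74 = 1279.7 t/h.

1280 t/h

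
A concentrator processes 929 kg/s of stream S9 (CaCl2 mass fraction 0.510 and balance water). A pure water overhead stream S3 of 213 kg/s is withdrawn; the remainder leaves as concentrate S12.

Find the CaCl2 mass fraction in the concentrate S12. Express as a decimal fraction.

0.662

CaCl2 is not removed: 929×0.510 = 473.79 kg/s of CaCl2 enters S12.
Concentrate = 929 − 213 = 716 kg/s.
Mass fraction = 473.79/716 = 0.662.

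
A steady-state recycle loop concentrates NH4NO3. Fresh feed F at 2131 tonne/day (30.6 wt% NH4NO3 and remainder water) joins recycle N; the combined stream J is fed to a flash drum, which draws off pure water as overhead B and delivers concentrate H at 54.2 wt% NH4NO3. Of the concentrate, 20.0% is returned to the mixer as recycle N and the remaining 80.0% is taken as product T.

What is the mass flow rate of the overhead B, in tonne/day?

927.9 tonne/day

Overall NH4NO3 balance (none leaves overhead): NH4NO3 in fresh feed = NH4NO3 in product, i.e. 2131×0.306 = (1−0.200)·H·0.542.
H = 652.09/(0.542×0.800) = 1503.9 tonne/day.
Recycle N = 0.200×1503.9 = 300.78 tonne/day.
Combined feed J = 2131 + 300.78 = 2431.8 tonne/day.
Overhead B = J − H = 2431.8 − 1503.9 = 927.89 tonne/day.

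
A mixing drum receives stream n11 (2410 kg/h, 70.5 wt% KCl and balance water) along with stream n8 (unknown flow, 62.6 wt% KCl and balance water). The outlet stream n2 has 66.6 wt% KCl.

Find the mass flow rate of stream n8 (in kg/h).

Let n8 be the unknown flow. Total out = 2410 + n8.
KCl balance: 1699 + 0.626·n8 = 0.666·(2410 + n8)
(0.626 − 0.666)·n8 = 0.666×2410 − 1699 = -93.99
n8 = -93.99 / -0.040 = 2349.7 kg/h

2350 kg/h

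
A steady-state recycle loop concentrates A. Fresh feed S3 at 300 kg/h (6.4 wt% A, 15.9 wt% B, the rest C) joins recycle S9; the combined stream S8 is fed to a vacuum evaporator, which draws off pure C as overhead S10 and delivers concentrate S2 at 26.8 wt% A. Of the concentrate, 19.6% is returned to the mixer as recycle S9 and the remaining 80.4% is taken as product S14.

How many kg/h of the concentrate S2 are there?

Overall A balance (none leaves overhead): A in fresh feed = A in product, i.e. 300×0.064 = (1−0.196)·S2·0.268.
S2 = 19.2/(0.268×0.804) = 89.107 kg/h.

89.11 kg/h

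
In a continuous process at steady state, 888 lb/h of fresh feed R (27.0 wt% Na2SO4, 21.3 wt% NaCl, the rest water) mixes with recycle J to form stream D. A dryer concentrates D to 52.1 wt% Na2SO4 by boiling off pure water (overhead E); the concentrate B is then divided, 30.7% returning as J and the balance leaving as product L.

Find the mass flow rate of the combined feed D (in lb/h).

1092 lb/h

Overall Na2SO4 balance (none leaves overhead): Na2SO4 in fresh feed = Na2SO4 in product, i.e. 888×0.270 = (1−0.307)·B·0.521.
B = 239.76/(0.521×0.693) = 664.06 lb/h.
Recycle J = 0.307×664.06 = 203.87 lb/h.
Combined feed D = 888 + 203.87 = 1091.9 lb/h.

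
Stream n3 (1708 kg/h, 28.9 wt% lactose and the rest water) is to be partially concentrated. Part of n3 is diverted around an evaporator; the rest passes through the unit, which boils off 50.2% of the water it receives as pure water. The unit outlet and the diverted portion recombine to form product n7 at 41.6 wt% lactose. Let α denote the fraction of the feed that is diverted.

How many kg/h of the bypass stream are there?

All 1708×0.289 = 493.61 kg/h of lactose reaches n7, so n7 = 493.61/0.416 = 1186.6 kg/h and vapour = 521.43 kg/h.
The evaporator receives (1−α)·1708 of feed at 0.711 water and removes 0.502 of that water:
0.502×0.711×(1−α)×1708 = 521.43
(1−α) = 521.43/609.62 = 0.8553;  α = 0.1447.
Bypass flow = 0.1447×1708 = 247.09 kg/h.

247.1 kg/h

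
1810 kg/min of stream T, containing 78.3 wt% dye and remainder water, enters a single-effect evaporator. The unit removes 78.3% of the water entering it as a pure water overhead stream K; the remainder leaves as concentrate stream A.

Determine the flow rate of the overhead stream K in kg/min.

307.5 kg/min

water entering = 1810×0.217 = 392.77 kg/min; overhead removed = 0.783×392.77 = 307.54 kg/min.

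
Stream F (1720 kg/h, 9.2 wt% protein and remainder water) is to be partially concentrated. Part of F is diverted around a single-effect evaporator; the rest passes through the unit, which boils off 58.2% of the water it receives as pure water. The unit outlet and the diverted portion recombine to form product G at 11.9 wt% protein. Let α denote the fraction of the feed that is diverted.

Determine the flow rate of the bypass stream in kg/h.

981.5 kg/h

All 1720×0.092 = 158.24 kg/h of protein reaches G, so G = 158.24/0.119 = 1329.7 kg/h and vapour = 390.25 kg/h.
The evaporator receives (1−α)·1720 of feed at 0.908 water and removes 0.582 of that water:
0.582×0.908×(1−α)×1720 = 390.25
(1−α) = 390.25/908.94 = 0.4293;  α = 0.5707.
Bypass flow = 0.5707×1720 = 981.52 kg/h.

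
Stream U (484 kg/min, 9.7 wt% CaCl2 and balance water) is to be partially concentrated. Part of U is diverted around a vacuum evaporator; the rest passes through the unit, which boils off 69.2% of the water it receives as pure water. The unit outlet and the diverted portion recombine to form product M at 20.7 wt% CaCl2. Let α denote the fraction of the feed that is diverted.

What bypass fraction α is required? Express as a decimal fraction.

0.150

All 484×0.097 = 46.948 kg/min of CaCl2 reaches M, so M = 46.948/0.207 = 226.8 kg/min and vapour = 257.2 kg/min.
The evaporator receives (1−α)·484 of feed at 0.903 water and removes 0.692 of that water:
0.692×0.903×(1−α)×484 = 257.2
(1−α) = 257.2/302.44 = 0.8504;  α = 0.1496.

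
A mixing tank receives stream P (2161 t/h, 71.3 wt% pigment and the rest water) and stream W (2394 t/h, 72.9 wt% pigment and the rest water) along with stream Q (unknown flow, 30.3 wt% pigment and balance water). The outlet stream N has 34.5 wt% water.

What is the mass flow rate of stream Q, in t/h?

Let Q be the unknown flow. Total out = 4555 + Q.
water balance: 1269 + 0.697·Q = 0.345·(4555 + Q)
(0.697 − 0.345)·Q = 0.345×4555 − 1269 = 302.49
Q = 302.49 / 0.352 = 859.36 t/h

859.4 t/h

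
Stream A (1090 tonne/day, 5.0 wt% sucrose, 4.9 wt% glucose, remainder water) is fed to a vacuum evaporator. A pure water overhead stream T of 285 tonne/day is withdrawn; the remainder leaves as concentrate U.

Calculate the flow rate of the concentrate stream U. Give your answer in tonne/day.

805 tonne/day

Concentrate = 1090 − 285 = 805 tonne/day.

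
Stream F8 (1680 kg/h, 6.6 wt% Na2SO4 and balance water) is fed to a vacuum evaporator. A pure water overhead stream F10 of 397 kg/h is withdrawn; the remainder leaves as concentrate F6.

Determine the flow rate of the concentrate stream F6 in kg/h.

1283 kg/h

Concentrate = 1680 − 397 = 1283 kg/h.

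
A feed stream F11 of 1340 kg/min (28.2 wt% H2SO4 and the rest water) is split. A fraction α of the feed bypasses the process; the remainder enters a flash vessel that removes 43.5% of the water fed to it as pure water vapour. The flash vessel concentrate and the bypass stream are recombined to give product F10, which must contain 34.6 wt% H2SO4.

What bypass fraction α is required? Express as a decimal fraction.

All 1340×0.282 = 377.88 kg/min of H2SO4 reaches F10, so F10 = 377.88/0.346 = 1092.1 kg/min and vapour = 247.86 kg/min.
The evaporator receives (1−α)·1340 of feed at 0.718 water and removes 0.435 of that water:
0.435×0.718×(1−α)×1340 = 247.86
(1−α) = 247.86/418.52 = 0.5922;  α = 0.4078.

0.408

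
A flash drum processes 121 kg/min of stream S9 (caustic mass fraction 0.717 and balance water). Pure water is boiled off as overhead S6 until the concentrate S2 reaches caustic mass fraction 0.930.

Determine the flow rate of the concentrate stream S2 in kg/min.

caustic is conserved: 121×0.717 = 86.757 kg/min all reports to the concentrate.
Concentrate = 86.757/(target fraction) = 93.287 kg/min.

93.29 kg/min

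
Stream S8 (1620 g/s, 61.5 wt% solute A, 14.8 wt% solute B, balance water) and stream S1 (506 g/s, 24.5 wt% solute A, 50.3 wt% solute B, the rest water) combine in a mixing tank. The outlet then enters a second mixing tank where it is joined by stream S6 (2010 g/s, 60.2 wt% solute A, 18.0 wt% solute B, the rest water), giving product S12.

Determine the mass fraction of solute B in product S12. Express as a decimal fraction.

0.207

Overall, product flow = 4136 g/s.
solute B in = 1620×0.148 + 506×0.503 + 2010×0.180 = 856.08 g/s.
solute B fraction in S12 = 0.207.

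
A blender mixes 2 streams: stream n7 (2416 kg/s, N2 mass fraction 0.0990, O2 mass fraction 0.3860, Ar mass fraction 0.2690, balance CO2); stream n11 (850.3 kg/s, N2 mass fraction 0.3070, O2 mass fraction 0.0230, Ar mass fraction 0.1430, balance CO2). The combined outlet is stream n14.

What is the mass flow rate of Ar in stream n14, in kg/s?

771.5 kg/s

Ar out = Ar in = 2416×0.269 + 850.3×0.143 = 771.5 kg/s.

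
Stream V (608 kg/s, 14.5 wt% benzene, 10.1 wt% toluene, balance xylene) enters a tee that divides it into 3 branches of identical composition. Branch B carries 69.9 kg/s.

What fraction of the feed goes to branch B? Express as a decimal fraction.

Fraction to B = 69.9/608 = 0.1150.

0.115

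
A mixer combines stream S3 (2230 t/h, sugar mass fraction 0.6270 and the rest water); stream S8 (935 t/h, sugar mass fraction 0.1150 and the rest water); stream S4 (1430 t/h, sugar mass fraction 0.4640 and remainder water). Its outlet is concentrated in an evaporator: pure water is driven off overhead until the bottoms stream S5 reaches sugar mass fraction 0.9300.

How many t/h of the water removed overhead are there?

2262 t/h

sugar entering = 2230×0.627 + 935×0.115 + 1430×0.464 = 2169.3 t/h.
All sugar reports to S5, so S5 = 2169.3/0.930 = 2332.5 t/h.
Total feed = 4595 t/h; overhead = 4595 − 2332.5 = 2262.5 t/h.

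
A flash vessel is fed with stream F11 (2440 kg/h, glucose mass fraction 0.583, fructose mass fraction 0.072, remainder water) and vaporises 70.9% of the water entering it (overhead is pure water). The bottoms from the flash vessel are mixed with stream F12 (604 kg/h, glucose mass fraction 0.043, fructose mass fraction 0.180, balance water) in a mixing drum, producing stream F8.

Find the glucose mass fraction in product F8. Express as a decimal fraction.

0.592

Vapour removed = 0.709×0.345×2440 = 596.84 kg/h; concentrate = 1843.2 kg/h.
glucose reaching the mixer = 1422.5 (from concentrate) + 604×0.043 = 1448.5 kg/h.
Product flow = 1843.2 + 604 = 2447.2 kg/h; glucose fraction = 0.592.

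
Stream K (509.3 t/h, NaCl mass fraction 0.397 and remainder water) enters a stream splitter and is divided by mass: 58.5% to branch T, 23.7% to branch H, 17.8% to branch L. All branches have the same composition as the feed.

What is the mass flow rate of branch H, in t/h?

Branch H flow = 0.237×509.3 = 120.7 t/h.

120.7 t/h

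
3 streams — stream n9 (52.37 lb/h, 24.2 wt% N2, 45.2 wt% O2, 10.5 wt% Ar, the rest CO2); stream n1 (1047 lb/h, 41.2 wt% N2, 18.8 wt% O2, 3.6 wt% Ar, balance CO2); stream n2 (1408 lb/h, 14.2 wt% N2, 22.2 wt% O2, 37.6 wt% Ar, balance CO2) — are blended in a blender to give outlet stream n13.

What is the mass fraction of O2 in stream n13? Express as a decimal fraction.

Total flow out = 52.37 + 1047 + 1408 = 2507.4 lb/h.
O2 in = 52.37×0.452 + 1047×0.188 + 1408×0.222 = 533.08 lb/h.
O2 mass fraction in n13 = 533.08/2507.4 = 0.213.

0.213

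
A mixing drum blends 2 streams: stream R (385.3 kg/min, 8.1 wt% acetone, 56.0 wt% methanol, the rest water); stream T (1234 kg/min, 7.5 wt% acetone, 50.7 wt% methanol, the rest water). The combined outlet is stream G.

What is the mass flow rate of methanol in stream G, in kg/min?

841.4 kg/min

methanol out = methanol in = 385.3×0.560 + 1234×0.507 = 841.41 kg/min.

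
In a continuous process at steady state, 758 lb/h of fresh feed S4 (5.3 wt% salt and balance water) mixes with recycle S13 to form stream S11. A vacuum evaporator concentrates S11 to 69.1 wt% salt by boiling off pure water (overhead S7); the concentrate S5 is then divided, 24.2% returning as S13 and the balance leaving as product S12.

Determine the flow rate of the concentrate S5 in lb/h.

76.7 lb/h

Overall salt balance (none leaves overhead): salt in fresh feed = salt in product, i.e. 758×0.053 = (1−0.242)·S5·0.691.
S5 = 40.174/(0.691×0.758) = 76.7 lb/h.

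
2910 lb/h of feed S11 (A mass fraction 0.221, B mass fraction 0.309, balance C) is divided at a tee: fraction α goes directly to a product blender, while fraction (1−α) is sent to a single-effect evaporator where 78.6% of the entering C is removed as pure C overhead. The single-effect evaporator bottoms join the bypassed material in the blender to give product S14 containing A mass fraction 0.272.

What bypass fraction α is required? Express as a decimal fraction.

0.492

All 2910×0.221 = 643.11 lb/h of A reaches S14, so S14 = 643.11/0.272 = 2364.4 lb/h and vapour = 545.62 lb/h.
The evaporator receives (1−α)·2910 of feed at 0.470 C and removes 0.786 of that C:
0.786×0.470×(1−α)×2910 = 545.62
(1−α) = 545.62/1075 = 0.5076;  α = 0.4924.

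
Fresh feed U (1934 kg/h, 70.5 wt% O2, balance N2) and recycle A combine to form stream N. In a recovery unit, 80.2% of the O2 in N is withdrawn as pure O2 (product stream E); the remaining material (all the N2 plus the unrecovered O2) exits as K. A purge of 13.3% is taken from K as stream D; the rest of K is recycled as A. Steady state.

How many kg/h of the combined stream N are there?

N2 enters only via U and leaves only via the purge: 1934×0.295 = 0.133×(N2 in K), and the recovery unit passes all N2, so N2 in N = N2 in K = 4289.7 kg/h.
O2 in N: m_A = 1934×0.705 + (1−0.133)·(1−0.802)·m_A, so m_A = 1363.5/0.8283 = 1646 kg/h.
N = 1646 + 4289.7 = 5935.7 kg/h.

5936 kg/h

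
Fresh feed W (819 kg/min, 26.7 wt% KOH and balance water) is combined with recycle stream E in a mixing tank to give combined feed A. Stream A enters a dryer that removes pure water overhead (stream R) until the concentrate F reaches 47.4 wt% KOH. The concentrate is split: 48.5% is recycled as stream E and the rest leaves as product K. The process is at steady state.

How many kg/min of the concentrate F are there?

895.8 kg/min

Overall KOH balance (none leaves overhead): KOH in fresh feed = KOH in product, i.e. 819×0.267 = (1−0.485)·F·0.474.
F = 218.67/(0.474×0.515) = 895.8 kg/min.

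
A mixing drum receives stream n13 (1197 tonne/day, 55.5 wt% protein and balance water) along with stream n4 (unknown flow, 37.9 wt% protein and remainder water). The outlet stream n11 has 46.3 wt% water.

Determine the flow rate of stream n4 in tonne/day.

136.4 tonne/day

Let n4 be the unknown flow. Total out = 1197 + n4.
water balance: 532.66 + 0.621·n4 = 0.463·(1197 + n4)
(0.621 − 0.463)·n4 = 0.463×1197 − 532.66 = 21.546
n4 = 21.546 / 0.158 = 136.37 tonne/day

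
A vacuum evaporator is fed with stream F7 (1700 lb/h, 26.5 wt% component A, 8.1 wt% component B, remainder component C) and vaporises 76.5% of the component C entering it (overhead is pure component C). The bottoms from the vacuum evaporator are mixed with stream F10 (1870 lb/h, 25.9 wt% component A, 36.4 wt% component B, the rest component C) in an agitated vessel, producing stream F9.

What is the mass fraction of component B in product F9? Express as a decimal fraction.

0.3009

Vapour removed = 0.765×0.654×1700 = 850.53 lb/h; concentrate = 849.47 lb/h.
component B reaching the mixer = 137.7 (from concentrate) + 1870×0.364 = 818.38 lb/h.
Product flow = 849.47 + 1870 = 2719.5 lb/h; component B fraction = 0.3009.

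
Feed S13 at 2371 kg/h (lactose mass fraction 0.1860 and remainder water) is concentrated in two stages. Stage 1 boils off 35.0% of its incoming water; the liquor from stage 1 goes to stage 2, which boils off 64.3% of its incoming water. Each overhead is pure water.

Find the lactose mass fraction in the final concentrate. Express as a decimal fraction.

0.4961

water in feed = 2371×0.814 = 1930 kg/h.
After stage 1: water left = (1−0.350)×1930 = 1254.5; stream total = 1695.5 kg/h.
After stage 2: water left = (1−0.643)×1254.5 = 447.86; final concentrate = 888.86 kg/h.
lactose fraction = 441.01/888.86 = 0.4961.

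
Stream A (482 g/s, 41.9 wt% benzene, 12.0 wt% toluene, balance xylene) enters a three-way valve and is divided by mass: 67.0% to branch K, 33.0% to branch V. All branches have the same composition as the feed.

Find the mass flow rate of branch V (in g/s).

Branch V flow = 0.330×482 = 159.06 g/s.

159.1 g/s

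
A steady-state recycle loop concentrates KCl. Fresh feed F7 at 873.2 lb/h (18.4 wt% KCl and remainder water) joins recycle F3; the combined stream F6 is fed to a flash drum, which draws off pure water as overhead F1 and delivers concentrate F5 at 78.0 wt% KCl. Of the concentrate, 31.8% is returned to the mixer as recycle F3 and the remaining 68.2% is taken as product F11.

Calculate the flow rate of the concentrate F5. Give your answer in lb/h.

302 lb/h

Overall KCl balance (none leaves overhead): KCl in fresh feed = KCl in product, i.e. 873.2×0.184 = (1−0.318)·F5·0.780.
F5 = 160.67/(0.780×0.682) = 302.03 lb/h.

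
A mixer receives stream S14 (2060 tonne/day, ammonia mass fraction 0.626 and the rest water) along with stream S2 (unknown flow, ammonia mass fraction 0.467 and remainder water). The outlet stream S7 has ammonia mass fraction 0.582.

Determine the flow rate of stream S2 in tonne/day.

788.2 tonne/day

Let S2 be the unknown flow. Total out = 2060 + S2.
ammonia balance: 1289.6 + 0.467·S2 = 0.582·(2060 + S2)
(0.467 − 0.582)·S2 = 0.582×2060 − 1289.6 = -90.64
S2 = -90.64 / -0.115 = 788.17 tonne/day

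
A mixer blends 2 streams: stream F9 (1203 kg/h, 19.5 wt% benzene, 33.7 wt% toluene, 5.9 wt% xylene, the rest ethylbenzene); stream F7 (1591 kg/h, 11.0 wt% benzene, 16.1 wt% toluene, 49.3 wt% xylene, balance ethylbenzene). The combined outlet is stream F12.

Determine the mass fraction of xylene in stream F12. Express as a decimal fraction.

Total flow out = 1203 + 1591 = 2794 kg/h.
xylene in = 1203×0.059 + 1591×0.493 = 855.34 kg/h.
xylene mass fraction in F12 = 855.34/2794 = 0.3061.

0.3061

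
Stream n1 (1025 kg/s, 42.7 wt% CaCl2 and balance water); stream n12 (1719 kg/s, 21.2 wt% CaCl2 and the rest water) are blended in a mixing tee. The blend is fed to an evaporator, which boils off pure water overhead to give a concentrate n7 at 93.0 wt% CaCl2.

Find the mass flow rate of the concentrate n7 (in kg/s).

862.5 kg/s

CaCl2 entering = 1025×0.427 + 1719×0.212 = 802.1 kg/s.
All CaCl2 reports to n7, so n7 = 802.1/0.930 = 862.48 kg/s.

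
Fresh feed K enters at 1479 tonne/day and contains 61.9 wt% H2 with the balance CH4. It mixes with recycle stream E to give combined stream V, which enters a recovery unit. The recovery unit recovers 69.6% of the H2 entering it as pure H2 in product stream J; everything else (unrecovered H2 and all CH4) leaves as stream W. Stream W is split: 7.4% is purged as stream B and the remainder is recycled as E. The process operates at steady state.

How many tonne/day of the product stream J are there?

H2 in V: m_A = 1479×0.619 + (1−0.074)·(1−0.696)·m_A, so m_A = 915.5/0.7185 = 1274.2 tonne/day.
Product J = 0.696×1274.2 = 886.84 tonne/day.

886.8 tonne/day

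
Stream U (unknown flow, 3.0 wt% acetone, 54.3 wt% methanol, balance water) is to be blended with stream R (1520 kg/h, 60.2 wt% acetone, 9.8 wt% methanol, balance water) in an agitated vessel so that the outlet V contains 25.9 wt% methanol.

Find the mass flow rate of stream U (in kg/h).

Let U be the unknown flow. Total out = 1520 + U.
methanol balance: 148.96 + 0.543·U = 0.259·(1520 + U)
(0.543 − 0.259)·U = 0.259×1520 − 148.96 = 244.72
U = 244.72 / 0.284 = 861.69 kg/h

861.7 kg/h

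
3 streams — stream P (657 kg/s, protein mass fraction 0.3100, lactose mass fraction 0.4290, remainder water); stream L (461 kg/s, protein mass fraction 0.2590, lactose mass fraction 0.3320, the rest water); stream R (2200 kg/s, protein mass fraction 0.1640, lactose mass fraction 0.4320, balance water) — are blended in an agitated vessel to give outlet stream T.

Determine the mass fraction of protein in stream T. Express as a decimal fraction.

Total flow out = 657 + 461 + 2200 = 3318 kg/s.
protein in = 657×0.310 + 461×0.259 + 2200×0.164 = 683.87 kg/s.
protein mass fraction in T = 683.87/3318 = 0.2061.

0.2061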